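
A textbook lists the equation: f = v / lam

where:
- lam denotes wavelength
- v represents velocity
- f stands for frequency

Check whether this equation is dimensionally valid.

Yes

lam (wavelength) has dimensions [L].
v (velocity) has dimensions [L T^-1].
f (frequency) has dimensions [T^-1].

Left side: [T^-1]
Right side: [T^-1]

Both sides have the same dimensions, so the equation is dimensionally consistent.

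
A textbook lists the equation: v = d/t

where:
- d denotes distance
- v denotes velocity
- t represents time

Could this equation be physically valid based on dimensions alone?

Yes

d (distance) has dimensions [L].
v (velocity) has dimensions [L T^-1].
t (time) has dimensions [T].

Left side: [L T^-1]
Right side: [L T^-1]

Both sides have the same dimensions, so the equation is dimensionally consistent.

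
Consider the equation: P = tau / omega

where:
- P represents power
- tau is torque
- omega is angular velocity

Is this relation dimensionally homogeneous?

No

P (power) has dimensions [L^2 M T^-3].
tau (torque) has dimensions [L^2 M T^-2].
omega (angular velocity) has dimensions [T^-1].

Left side: [L^2 M T^-3]
Right side: [L^2 M T^-1]

The two sides have different dimensions, so the equation is NOT dimensionally consistent.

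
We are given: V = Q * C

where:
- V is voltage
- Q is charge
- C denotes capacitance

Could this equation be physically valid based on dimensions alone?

No

V (voltage) has dimensions [I^-1 L^2 M T^-3].
Q (charge) has dimensions [I T].
C (capacitance) has dimensions [I^2 L^-2 M^-1 T^4].

Left side: [I^-1 L^2 M T^-3]
Right side: [I^3 L^-2 M^-1 T^5]

The two sides have different dimensions, so the equation is NOT dimensionally consistent.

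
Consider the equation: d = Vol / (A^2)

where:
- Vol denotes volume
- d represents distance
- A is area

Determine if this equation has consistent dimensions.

No

Vol (volume) has dimensions [L^3].
d (distance) has dimensions [L].
A (area) has dimensions [L^2].

Left side: [L]
Right side: [L^-1]

The two sides have different dimensions, so the equation is NOT dimensionally consistent.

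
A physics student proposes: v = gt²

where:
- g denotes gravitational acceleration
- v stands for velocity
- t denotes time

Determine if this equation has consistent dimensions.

No

g (gravitational acceleration) has dimensions [L T^-2].
v (velocity) has dimensions [L T^-1].
t (time) has dimensions [T].

Left side: [L T^-1]
Right side: [L]

The two sides have different dimensions, so the equation is NOT dimensionally consistent.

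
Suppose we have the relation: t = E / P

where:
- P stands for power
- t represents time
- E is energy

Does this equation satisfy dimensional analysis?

Yes

P (power) has dimensions [L^2 M T^-3].
t (time) has dimensions [T].
E (energy) has dimensions [L^2 M T^-2].

Left side: [T]
Right side: [T]

Both sides have the same dimensions, so the equation is dimensionally consistent.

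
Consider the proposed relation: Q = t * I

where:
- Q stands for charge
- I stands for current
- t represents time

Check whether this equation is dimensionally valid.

Yes

Q (charge) has dimensions [I T].
I (current) has dimensions [I].
t (time) has dimensions [T].

Left side: [I T]
Right side: [I T]

Both sides have the same dimensions, so the equation is dimensionally consistent.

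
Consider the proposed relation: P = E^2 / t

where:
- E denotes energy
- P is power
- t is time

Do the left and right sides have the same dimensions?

No

E (energy) has dimensions [L^2 M T^-2].
P (power) has dimensions [L^2 M T^-3].
t (time) has dimensions [T].

Left side: [L^2 M T^-3]
Right side: [L^4 M^2 T^-5]

The two sides have different dimensions, so the equation is NOT dimensionally consistent.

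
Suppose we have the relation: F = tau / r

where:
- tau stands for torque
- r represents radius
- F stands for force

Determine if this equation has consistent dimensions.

Yes

tau (torque) has dimensions [L^2 M T^-2].
r (radius) has dimensions [L].
F (force) has dimensions [L M T^-2].

Left side: [L M T^-2]
Right side: [L M T^-2]

Both sides have the same dimensions, so the equation is dimensionally consistent.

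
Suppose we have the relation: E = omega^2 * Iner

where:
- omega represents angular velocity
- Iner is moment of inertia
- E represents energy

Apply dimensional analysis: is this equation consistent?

Yes

omega (angular velocity) has dimensions [T^-1].
Iner (moment of inertia) has dimensions [L^2 M].
E (energy) has dimensions [L^2 M T^-2].

Left side: [L^2 M T^-2]
Right side: [L^2 M T^-2]

Both sides have the same dimensions, so the equation is dimensionally consistent.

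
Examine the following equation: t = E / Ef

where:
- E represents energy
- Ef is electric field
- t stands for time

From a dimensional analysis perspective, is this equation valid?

No

E (energy) has dimensions [L^2 M T^-2].
Ef (electric field) has dimensions [I^-1 L M T^-3].
t (time) has dimensions [T].

Left side: [T]
Right side: [I L T]

The two sides have different dimensions, so the equation is NOT dimensionally consistent.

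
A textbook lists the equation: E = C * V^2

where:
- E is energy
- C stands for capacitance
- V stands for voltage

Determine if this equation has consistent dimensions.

Yes

E (energy) has dimensions [L^2 M T^-2].
C (capacitance) has dimensions [I^2 L^-2 M^-1 T^4].
V (voltage) has dimensions [I^-1 L^2 M T^-3].

Left side: [L^2 M T^-2]
Right side: [L^2 M T^-2]

Both sides have the same dimensions, so the equation is dimensionally consistent.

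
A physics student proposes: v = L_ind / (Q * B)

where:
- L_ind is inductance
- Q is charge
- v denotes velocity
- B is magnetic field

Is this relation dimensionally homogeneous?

No

L_ind (inductance) has dimensions [I^-2 L^2 M T^-2].
Q (charge) has dimensions [I T].
v (velocity) has dimensions [L T^-1].
B (magnetic field) has dimensions [I^-1 M T^-2].

Left side: [L T^-1]
Right side: [I^-2 L^2 T^-1]

The two sides have different dimensions, so the equation is NOT dimensionally consistent.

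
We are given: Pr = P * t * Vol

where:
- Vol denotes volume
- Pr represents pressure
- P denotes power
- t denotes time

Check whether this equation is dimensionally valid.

No

Vol (volume) has dimensions [L^3].
Pr (pressure) has dimensions [L^-1 M T^-2].
P (power) has dimensions [L^2 M T^-3].
t (time) has dimensions [T].

Left side: [L^-1 M T^-2]
Right side: [L^5 M T^-2]

The two sides have different dimensions, so the equation is NOT dimensionally consistent.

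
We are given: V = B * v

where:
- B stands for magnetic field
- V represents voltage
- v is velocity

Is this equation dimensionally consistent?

No

B (magnetic field) has dimensions [I^-1 M T^-2].
V (voltage) has dimensions [I^-1 L^2 M T^-3].
v (velocity) has dimensions [L T^-1].

Left side: [I^-1 L^2 M T^-3]
Right side: [I^-1 L M T^-3]

The two sides have different dimensions, so the equation is NOT dimensionally consistent.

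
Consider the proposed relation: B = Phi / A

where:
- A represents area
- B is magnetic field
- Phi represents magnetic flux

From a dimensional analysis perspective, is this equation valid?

Yes

A (area) has dimensions [L^2].
B (magnetic field) has dimensions [I^-1 M T^-2].
Phi (magnetic flux) has dimensions [I^-1 L^2 M T^-2].

Left side: [I^-1 M T^-2]
Right side: [I^-1 M T^-2]

Both sides have the same dimensions, so the equation is dimensionally consistent.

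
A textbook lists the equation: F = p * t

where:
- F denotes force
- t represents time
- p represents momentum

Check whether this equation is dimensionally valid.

No

F (force) has dimensions [L M T^-2].
t (time) has dimensions [T].
p (momentum) has dimensions [L M T^-1].

Left side: [L M T^-2]
Right side: [L M]

The two sides have different dimensions, so the equation is NOT dimensionally consistent.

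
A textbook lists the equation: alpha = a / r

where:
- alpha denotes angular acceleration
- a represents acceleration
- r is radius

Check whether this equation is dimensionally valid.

Yes

alpha (angular acceleration) has dimensions [T^-2].
a (acceleration) has dimensions [L T^-2].
r (radius) has dimensions [L].

Left side: [T^-2]
Right side: [T^-2]

Both sides have the same dimensions, so the equation is dimensionally consistent.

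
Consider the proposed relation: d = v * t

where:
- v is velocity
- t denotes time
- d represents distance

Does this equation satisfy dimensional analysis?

Yes

v (velocity) has dimensions [L T^-1].
t (time) has dimensions [T].
d (distance) has dimensions [L].

Left side: [L]
Right side: [L]

Both sides have the same dimensions, so the equation is dimensionally consistent.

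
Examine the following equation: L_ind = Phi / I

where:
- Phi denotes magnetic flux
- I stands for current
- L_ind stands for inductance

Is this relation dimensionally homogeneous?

Yes

Phi (magnetic flux) has dimensions [I^-1 L^2 M T^-2].
I (current) has dimensions [I].
L_ind (inductance) has dimensions [I^-2 L^2 M T^-2].

Left side: [I^-2 L^2 M T^-2]
Right side: [I^-2 L^2 M T^-2]

Both sides have the same dimensions, so the equation is dimensionally consistent.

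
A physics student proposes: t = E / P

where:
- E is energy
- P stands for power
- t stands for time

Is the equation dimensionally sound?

Yes

E (energy) has dimensions [L^2 M T^-2].
P (power) has dimensions [L^2 M T^-3].
t (time) has dimensions [T].

Left side: [T]
Right side: [T]

Both sides have the same dimensions, so the equation is dimensionally consistent.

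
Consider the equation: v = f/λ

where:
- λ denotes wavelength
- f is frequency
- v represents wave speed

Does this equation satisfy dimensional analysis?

No

λ (wavelength) has dimensions [L].
f (frequency) has dimensions [T^-1].
v (wave speed) has dimensions [L T^-1].

Left side: [L T^-1]
Right side: [L^-1 T^-1]

The two sides have different dimensions, so the equation is NOT dimensionally consistent.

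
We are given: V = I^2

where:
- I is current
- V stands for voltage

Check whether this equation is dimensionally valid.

No

I (current) has dimensions [I].
V (voltage) has dimensions [I^-1 L^2 M T^-3].

Left side: [I^-1 L^2 M T^-3]
Right side: [I^2]

The two sides have different dimensions, so the equation is NOT dimensionally consistent.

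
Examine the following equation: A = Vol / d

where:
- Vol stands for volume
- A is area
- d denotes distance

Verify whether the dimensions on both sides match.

Yes

Vol (volume) has dimensions [L^3].
A (area) has dimensions [L^2].
d (distance) has dimensions [L].

Left side: [L^2]
Right side: [L^2]

Both sides have the same dimensions, so the equation is dimensionally consistent.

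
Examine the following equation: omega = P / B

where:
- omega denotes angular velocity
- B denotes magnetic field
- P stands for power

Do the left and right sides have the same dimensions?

No

omega (angular velocity) has dimensions [T^-1].
B (magnetic field) has dimensions [I^-1 M T^-2].
P (power) has dimensions [L^2 M T^-3].

Left side: [T^-1]
Right side: [I L^2 T^-1]

The two sides have different dimensions, so the equation is NOT dimensionally consistent.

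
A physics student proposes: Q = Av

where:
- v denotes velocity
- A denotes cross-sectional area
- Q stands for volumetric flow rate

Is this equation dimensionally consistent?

Yes

v (velocity) has dimensions [L T^-1].
A (cross-sectional area) has dimensions [L^2].
Q (volumetric flow rate) has dimensions [L^3 T^-1].

Left side: [L^3 T^-1]
Right side: [L^3 T^-1]

Both sides have the same dimensions, so the equation is dimensionally consistent.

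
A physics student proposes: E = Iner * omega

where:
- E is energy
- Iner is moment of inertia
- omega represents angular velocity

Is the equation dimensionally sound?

No

E (energy) has dimensions [L^2 M T^-2].
Iner (moment of inertia) has dimensions [L^2 M].
omega (angular velocity) has dimensions [T^-1].

Left side: [L^2 M T^-2]
Right side: [L^2 M T^-1]

The two sides have different dimensions, so the equation is NOT dimensionally consistent.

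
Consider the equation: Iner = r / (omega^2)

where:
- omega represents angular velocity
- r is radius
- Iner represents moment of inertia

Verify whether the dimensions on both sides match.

No

omega (angular velocity) has dimensions [T^-1].
r (radius) has dimensions [L].
Iner (moment of inertia) has dimensions [L^2 M].

Left side: [L^2 M]
Right side: [L T^2]

The two sides have different dimensions, so the equation is NOT dimensionally consistent.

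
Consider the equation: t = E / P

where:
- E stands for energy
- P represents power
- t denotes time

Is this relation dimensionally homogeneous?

Yes

E (energy) has dimensions [L^2 M T^-2].
P (power) has dimensions [L^2 M T^-3].
t (time) has dimensions [T].

Left side: [T]
Right side: [T]

Both sides have the same dimensions, so the equation is dimensionally consistent.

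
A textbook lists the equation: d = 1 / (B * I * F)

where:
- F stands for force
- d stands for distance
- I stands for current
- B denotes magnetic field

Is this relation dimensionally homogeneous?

No

F (force) has dimensions [L M T^-2].
d (distance) has dimensions [L].
I (current) has dimensions [I].
B (magnetic field) has dimensions [I^-1 M T^-2].

Left side: [L]
Right side: [L^-1 M^-2 T^4]

The two sides have different dimensions, so the equation is NOT dimensionally consistent.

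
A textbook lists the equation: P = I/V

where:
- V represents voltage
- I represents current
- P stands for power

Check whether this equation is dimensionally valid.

No

V (voltage) has dimensions [I^-1 L^2 M T^-3].
I (current) has dimensions [I].
P (power) has dimensions [L^2 M T^-3].

Left side: [L^2 M T^-3]
Right side: [I^2 L^-2 M^-1 T^3]

The two sides have different dimensions, so the equation is NOT dimensionally consistent.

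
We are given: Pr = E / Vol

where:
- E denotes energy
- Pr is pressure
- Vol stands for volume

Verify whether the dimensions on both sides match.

Yes

E (energy) has dimensions [L^2 M T^-2].
Pr (pressure) has dimensions [L^-1 M T^-2].
Vol (volume) has dimensions [L^3].

Left side: [L^-1 M T^-2]
Right side: [L^-1 M T^-2]

Both sides have the same dimensions, so the equation is dimensionally consistent.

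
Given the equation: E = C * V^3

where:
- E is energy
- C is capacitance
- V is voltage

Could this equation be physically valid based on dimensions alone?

No

E (energy) has dimensions [L^2 M T^-2].
C (capacitance) has dimensions [I^2 L^-2 M^-1 T^4].
V (voltage) has dimensions [I^-1 L^2 M T^-3].

Left side: [L^2 M T^-2]
Right side: [I^-1 L^4 M^2 T^-5]

The two sides have different dimensions, so the equation is NOT dimensionally consistent.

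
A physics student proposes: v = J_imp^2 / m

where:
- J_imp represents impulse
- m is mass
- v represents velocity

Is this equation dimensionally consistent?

No

J_imp (impulse) has dimensions [L M T^-1].
m (mass) has dimensions [M].
v (velocity) has dimensions [L T^-1].

Left side: [L T^-1]
Right side: [L^2 M T^-2]

The two sides have different dimensions, so the equation is NOT dimensionally consistent.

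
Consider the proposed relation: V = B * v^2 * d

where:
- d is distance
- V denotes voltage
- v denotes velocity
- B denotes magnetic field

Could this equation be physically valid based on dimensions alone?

No

d (distance) has dimensions [L].
V (voltage) has dimensions [I^-1 L^2 M T^-3].
v (velocity) has dimensions [L T^-1].
B (magnetic field) has dimensions [I^-1 M T^-2].

Left side: [I^-1 L^2 M T^-3]
Right side: [I^-1 L^3 M T^-4]

The two sides have different dimensions, so the equation is NOT dimensionally consistent.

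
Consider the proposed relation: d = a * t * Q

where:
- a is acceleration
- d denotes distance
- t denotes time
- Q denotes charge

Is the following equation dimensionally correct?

No

a (acceleration) has dimensions [L T^-2].
d (distance) has dimensions [L].
t (time) has dimensions [T].
Q (charge) has dimensions [I T].

Left side: [L]
Right side: [I L]

The two sides have different dimensions, so the equation is NOT dimensionally consistent.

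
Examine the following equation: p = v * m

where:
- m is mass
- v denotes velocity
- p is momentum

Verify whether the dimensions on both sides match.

Yes

m (mass) has dimensions [M].
v (velocity) has dimensions [L T^-1].
p (momentum) has dimensions [L M T^-1].

Left side: [L M T^-1]
Right side: [L M T^-1]

Both sides have the same dimensions, so the equation is dimensionally consistent.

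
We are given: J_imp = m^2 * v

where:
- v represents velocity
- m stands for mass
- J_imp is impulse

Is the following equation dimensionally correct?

No

v (velocity) has dimensions [L T^-1].
m (mass) has dimensions [M].
J_imp (impulse) has dimensions [L M T^-1].

Left side: [L M T^-1]
Right side: [L M^2 T^-1]

The two sides have different dimensions, so the equation is NOT dimensionally consistent.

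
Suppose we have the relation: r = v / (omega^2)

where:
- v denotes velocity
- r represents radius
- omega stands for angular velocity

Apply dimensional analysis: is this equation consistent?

No

v (velocity) has dimensions [L T^-1].
r (radius) has dimensions [L].
omega (angular velocity) has dimensions [T^-1].

Left side: [L]
Right side: [L T]

The two sides have different dimensions, so the equation is NOT dimensionally consistent.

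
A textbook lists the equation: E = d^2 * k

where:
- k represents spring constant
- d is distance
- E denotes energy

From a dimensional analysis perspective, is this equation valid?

Yes

k (spring constant) has dimensions [M T^-2].
d (distance) has dimensions [L].
E (energy) has dimensions [L^2 M T^-2].

Left side: [L^2 M T^-2]
Right side: [L^2 M T^-2]

Both sides have the same dimensions, so the equation is dimensionally consistent.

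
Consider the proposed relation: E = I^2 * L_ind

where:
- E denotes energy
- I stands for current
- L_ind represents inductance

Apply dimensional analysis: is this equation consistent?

Yes

E (energy) has dimensions [L^2 M T^-2].
I (current) has dimensions [I].
L_ind (inductance) has dimensions [I^-2 L^2 M T^-2].

Left side: [L^2 M T^-2]
Right side: [L^2 M T^-2]

Both sides have the same dimensions, so the equation is dimensionally consistent.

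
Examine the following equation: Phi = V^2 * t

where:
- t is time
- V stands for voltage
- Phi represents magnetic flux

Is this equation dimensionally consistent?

No

t (time) has dimensions [T].
V (voltage) has dimensions [I^-1 L^2 M T^-3].
Phi (magnetic flux) has dimensions [I^-1 L^2 M T^-2].

Left side: [I^-1 L^2 M T^-2]
Right side: [I^-2 L^4 M^2 T^-5]

The two sides have different dimensions, so the equation is NOT dimensionally consistent.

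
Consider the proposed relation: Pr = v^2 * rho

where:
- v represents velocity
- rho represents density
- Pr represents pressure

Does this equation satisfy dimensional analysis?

Yes

v (velocity) has dimensions [L T^-1].
rho (density) has dimensions [L^-3 M].
Pr (pressure) has dimensions [L^-1 M T^-2].

Left side: [L^-1 M T^-2]
Right side: [L^-1 M T^-2]

Both sides have the same dimensions, so the equation is dimensionally consistent.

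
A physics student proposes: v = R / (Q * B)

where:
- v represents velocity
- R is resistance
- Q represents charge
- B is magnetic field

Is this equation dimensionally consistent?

No

v (velocity) has dimensions [L T^-1].
R (resistance) has dimensions [I^-2 L^2 M T^-3].
Q (charge) has dimensions [I T].
B (magnetic field) has dimensions [I^-1 M T^-2].

Left side: [L T^-1]
Right side: [I^-2 L^2 T^-2]

The two sides have different dimensions, so the equation is NOT dimensionally consistent.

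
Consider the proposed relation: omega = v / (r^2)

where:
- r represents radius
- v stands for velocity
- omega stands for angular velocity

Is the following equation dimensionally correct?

No

r (radius) has dimensions [L].
v (velocity) has dimensions [L T^-1].
omega (angular velocity) has dimensions [T^-1].

Left side: [T^-1]
Right side: [L^-1 T^-1]

The two sides have different dimensions, so the equation is NOT dimensionally consistent.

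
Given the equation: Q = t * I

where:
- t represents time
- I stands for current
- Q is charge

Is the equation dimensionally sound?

Yes

t (time) has dimensions [T].
I (current) has dimensions [I].
Q (charge) has dimensions [I T].

Left side: [I T]
Right side: [I T]

Both sides have the same dimensions, so the equation is dimensionally consistent.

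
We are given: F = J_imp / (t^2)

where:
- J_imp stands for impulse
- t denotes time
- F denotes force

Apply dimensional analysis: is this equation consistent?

No

J_imp (impulse) has dimensions [L M T^-1].
t (time) has dimensions [T].
F (force) has dimensions [L M T^-2].

Left side: [L M T^-2]
Right side: [L M T^-3]

The two sides have different dimensions, so the equation is NOT dimensionally consistent.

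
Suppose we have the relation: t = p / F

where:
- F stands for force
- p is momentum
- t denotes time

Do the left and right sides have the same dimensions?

Yes

F (force) has dimensions [L M T^-2].
p (momentum) has dimensions [L M T^-1].
t (time) has dimensions [T].

Left side: [T]
Right side: [T]

Both sides have the same dimensions, so the equation is dimensionally consistent.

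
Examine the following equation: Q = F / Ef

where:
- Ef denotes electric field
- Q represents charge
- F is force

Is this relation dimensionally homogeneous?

Yes

Ef (electric field) has dimensions [I^-1 L M T^-3].
Q (charge) has dimensions [I T].
F (force) has dimensions [L M T^-2].

Left side: [I T]
Right side: [I T]

Both sides have the same dimensions, so the equation is dimensionally consistent.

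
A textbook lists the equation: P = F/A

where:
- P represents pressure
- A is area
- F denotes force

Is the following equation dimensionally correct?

Yes

P (pressure) has dimensions [L^-1 M T^-2].
A (area) has dimensions [L^2].
F (force) has dimensions [L M T^-2].

Left side: [L^-1 M T^-2]
Right side: [L^-1 M T^-2]

Both sides have the same dimensions, so the equation is dimensionally consistent.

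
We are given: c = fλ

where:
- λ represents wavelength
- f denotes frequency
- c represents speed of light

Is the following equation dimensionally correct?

Yes

λ (wavelength) has dimensions [L].
f (frequency) has dimensions [T^-1].
c (speed of light) has dimensions [L T^-1].

Left side: [L T^-1]
Right side: [L T^-1]

Both sides have the same dimensions, so the equation is dimensionally consistent.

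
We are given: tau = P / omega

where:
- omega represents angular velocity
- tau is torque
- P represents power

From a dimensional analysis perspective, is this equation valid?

Yes

omega (angular velocity) has dimensions [T^-1].
tau (torque) has dimensions [L^2 M T^-2].
P (power) has dimensions [L^2 M T^-3].

Left side: [L^2 M T^-2]
Right side: [L^2 M T^-2]

Both sides have the same dimensions, so the equation is dimensionally consistent.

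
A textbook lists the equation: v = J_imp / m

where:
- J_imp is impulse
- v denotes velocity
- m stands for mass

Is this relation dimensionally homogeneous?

Yes

J_imp (impulse) has dimensions [L M T^-1].
v (velocity) has dimensions [L T^-1].
m (mass) has dimensions [M].

Left side: [L T^-1]
Right side: [L T^-1]

Both sides have the same dimensions, so the equation is dimensionally consistent.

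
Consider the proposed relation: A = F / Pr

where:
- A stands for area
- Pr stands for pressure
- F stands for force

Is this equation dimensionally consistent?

Yes

A (area) has dimensions [L^2].
Pr (pressure) has dimensions [L^-1 M T^-2].
F (force) has dimensions [L M T^-2].

Left side: [L^2]
Right side: [L^2]

Both sides have the same dimensions, so the equation is dimensionally consistent.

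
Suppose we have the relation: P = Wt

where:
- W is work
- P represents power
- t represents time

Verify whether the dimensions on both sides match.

No

W (work) has dimensions [L^2 M T^-2].
P (power) has dimensions [L^2 M T^-3].
t (time) has dimensions [T].

Left side: [L^2 M T^-3]
Right side: [L^2 M T^-1]

The two sides have different dimensions, so the equation is NOT dimensionally consistent.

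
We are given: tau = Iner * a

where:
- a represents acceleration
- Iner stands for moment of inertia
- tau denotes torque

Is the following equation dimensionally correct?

No

a (acceleration) has dimensions [L T^-2].
Iner (moment of inertia) has dimensions [L^2 M].
tau (torque) has dimensions [L^2 M T^-2].

Left side: [L^2 M T^-2]
Right side: [L^3 M T^-2]

The two sides have different dimensions, so the equation is NOT dimensionally consistent.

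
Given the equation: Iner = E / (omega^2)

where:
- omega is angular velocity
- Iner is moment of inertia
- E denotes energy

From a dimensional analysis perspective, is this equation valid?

Yes

omega (angular velocity) has dimensions [T^-1].
Iner (moment of inertia) has dimensions [L^2 M].
E (energy) has dimensions [L^2 M T^-2].

Left side: [L^2 M]
Right side: [L^2 M]

Both sides have the same dimensions, so the equation is dimensionally consistent.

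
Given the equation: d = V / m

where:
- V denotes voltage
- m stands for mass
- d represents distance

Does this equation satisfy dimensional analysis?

No

V (voltage) has dimensions [I^-1 L^2 M T^-3].
m (mass) has dimensions [M].
d (distance) has dimensions [L].

Left side: [L]
Right side: [I^-1 L^2 T^-3]

The two sides have different dimensions, so the equation is NOT dimensionally consistent.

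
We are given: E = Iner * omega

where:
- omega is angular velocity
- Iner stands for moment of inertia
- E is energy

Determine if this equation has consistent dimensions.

No

omega (angular velocity) has dimensions [T^-1].
Iner (moment of inertia) has dimensions [L^2 M].
E (energy) has dimensions [L^2 M T^-2].

Left side: [L^2 M T^-2]
Right side: [L^2 M T^-1]

The two sides have different dimensions, so the equation is NOT dimensionally consistent.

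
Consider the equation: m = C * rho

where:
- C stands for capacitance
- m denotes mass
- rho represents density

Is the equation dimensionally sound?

No

C (capacitance) has dimensions [I^2 L^-2 M^-1 T^4].
m (mass) has dimensions [M].
rho (density) has dimensions [L^-3 M].

Left side: [M]
Right side: [I^2 L^-5 T^4]

The two sides have different dimensions, so the equation is NOT dimensionally consistent.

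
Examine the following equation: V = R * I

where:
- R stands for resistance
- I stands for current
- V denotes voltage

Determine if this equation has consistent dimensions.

Yes

R (resistance) has dimensions [I^-2 L^2 M T^-3].
I (current) has dimensions [I].
V (voltage) has dimensions [I^-1 L^2 M T^-3].

Left side: [I^-1 L^2 M T^-3]
Right side: [I^-1 L^2 M T^-3]

Both sides have the same dimensions, so the equation is dimensionally consistent.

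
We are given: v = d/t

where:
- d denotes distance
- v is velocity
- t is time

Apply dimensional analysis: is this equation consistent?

Yes

d (distance) has dimensions [L].
v (velocity) has dimensions [L T^-1].
t (time) has dimensions [T].

Left side: [L T^-1]
Right side: [L T^-1]

Both sides have the same dimensions, so the equation is dimensionally consistent.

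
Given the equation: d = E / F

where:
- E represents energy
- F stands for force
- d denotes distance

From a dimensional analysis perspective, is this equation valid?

Yes

E (energy) has dimensions [L^2 M T^-2].
F (force) has dimensions [L M T^-2].
d (distance) has dimensions [L].

Left side: [L]
Right side: [L]

Both sides have the same dimensions, so the equation is dimensionally consistent.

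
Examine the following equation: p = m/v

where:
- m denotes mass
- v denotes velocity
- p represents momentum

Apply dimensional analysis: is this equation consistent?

No

m (mass) has dimensions [M].
v (velocity) has dimensions [L T^-1].
p (momentum) has dimensions [L M T^-1].

Left side: [L M T^-1]
Right side: [L^-1 M T]

The two sides have different dimensions, so the equation is NOT dimensionally consistent.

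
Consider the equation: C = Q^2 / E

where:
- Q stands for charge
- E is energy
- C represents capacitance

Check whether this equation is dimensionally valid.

Yes

Q (charge) has dimensions [I T].
E (energy) has dimensions [L^2 M T^-2].
C (capacitance) has dimensions [I^2 L^-2 M^-1 T^4].

Left side: [I^2 L^-2 M^-1 T^4]
Right side: [I^2 L^-2 M^-1 T^4]

Both sides have the same dimensions, so the equation is dimensionally consistent.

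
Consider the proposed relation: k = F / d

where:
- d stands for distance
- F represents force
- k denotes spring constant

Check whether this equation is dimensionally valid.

Yes

d (distance) has dimensions [L].
F (force) has dimensions [L M T^-2].
k (spring constant) has dimensions [M T^-2].

Left side: [M T^-2]
Right side: [M T^-2]

Both sides have the same dimensions, so the equation is dimensionally consistent.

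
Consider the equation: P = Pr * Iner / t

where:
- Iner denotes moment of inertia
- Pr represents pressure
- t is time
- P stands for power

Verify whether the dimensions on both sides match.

No

Iner (moment of inertia) has dimensions [L^2 M].
Pr (pressure) has dimensions [L^-1 M T^-2].
t (time) has dimensions [T].
P (power) has dimensions [L^2 M T^-3].

Left side: [L^2 M T^-3]
Right side: [L M^2 T^-3]

The two sides have different dimensions, so the equation is NOT dimensionally consistent.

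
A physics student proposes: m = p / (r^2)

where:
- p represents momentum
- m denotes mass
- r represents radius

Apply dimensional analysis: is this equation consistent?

No

p (momentum) has dimensions [L M T^-1].
m (mass) has dimensions [M].
r (radius) has dimensions [L].

Left side: [M]
Right side: [L^-1 M T^-1]

The two sides have different dimensions, so the equation is NOT dimensionally consistent.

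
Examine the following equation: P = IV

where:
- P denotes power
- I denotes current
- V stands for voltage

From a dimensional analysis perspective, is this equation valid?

Yes

P (power) has dimensions [L^2 M T^-3].
I (current) has dimensions [I].
V (voltage) has dimensions [I^-1 L^2 M T^-3].

Left side: [L^2 M T^-3]
Right side: [L^2 M T^-3]

Both sides have the same dimensions, so the equation is dimensionally consistent.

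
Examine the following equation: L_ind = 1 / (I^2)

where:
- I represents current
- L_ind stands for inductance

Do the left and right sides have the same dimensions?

No

I (current) has dimensions [I].
L_ind (inductance) has dimensions [I^-2 L^2 M T^-2].

Left side: [I^-2 L^2 M T^-2]
Right side: [I^-2]

The two sides have different dimensions, so the equation is NOT dimensionally consistent.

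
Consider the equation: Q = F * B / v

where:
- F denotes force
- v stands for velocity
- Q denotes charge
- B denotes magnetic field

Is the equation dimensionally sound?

No

F (force) has dimensions [L M T^-2].
v (velocity) has dimensions [L T^-1].
Q (charge) has dimensions [I T].
B (magnetic field) has dimensions [I^-1 M T^-2].

Left side: [I T]
Right side: [I^-1 M^2 T^-3]

The two sides have different dimensions, so the equation is NOT dimensionally consistent.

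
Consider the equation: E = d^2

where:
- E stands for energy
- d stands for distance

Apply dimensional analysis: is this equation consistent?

No

E (energy) has dimensions [L^2 M T^-2].
d (distance) has dimensions [L].

Left side: [L^2 M T^-2]
Right side: [L^2]

The two sides have different dimensions, so the equation is NOT dimensionally consistent.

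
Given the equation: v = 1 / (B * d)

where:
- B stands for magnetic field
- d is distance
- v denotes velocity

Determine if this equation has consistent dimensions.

No

B (magnetic field) has dimensions [I^-1 M T^-2].
d (distance) has dimensions [L].
v (velocity) has dimensions [L T^-1].

Left side: [L T^-1]
Right side: [I L^-1 M^-1 T^2]

The two sides have different dimensions, so the equation is NOT dimensionally consistent.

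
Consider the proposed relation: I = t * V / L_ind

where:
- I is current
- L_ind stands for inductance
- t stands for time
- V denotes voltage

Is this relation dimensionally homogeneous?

Yes

I (current) has dimensions [I].
L_ind (inductance) has dimensions [I^-2 L^2 M T^-2].
t (time) has dimensions [T].
V (voltage) has dimensions [I^-1 L^2 M T^-3].

Left side: [I]
Right side: [I]

Both sides have the same dimensions, so the equation is dimensionally consistent.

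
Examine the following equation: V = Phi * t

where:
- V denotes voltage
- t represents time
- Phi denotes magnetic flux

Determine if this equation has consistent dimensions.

No

V (voltage) has dimensions [I^-1 L^2 M T^-3].
t (time) has dimensions [T].
Phi (magnetic flux) has dimensions [I^-1 L^2 M T^-2].

Left side: [I^-1 L^2 M T^-3]
Right side: [I^-1 L^2 M T^-1]

The two sides have different dimensions, so the equation is NOT dimensionally consistent.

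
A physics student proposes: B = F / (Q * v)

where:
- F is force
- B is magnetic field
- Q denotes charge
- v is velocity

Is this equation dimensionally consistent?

Yes

F (force) has dimensions [L M T^-2].
B (magnetic field) has dimensions [I^-1 M T^-2].
Q (charge) has dimensions [I T].
v (velocity) has dimensions [L T^-1].

Left side: [I^-1 M T^-2]
Right side: [I^-1 M T^-2]

Both sides have the same dimensions, so the equation is dimensionally consistent.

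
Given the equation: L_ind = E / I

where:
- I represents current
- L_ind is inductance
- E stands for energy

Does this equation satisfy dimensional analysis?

No

I (current) has dimensions [I].
L_ind (inductance) has dimensions [I^-2 L^2 M T^-2].
E (energy) has dimensions [L^2 M T^-2].

Left side: [I^-2 L^2 M T^-2]
Right side: [I^-1 L^2 M T^-2]

The two sides have different dimensions, so the equation is NOT dimensionally consistent.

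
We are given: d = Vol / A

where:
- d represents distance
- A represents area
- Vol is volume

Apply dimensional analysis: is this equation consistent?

Yes

d (distance) has dimensions [L].
A (area) has dimensions [L^2].
Vol (volume) has dimensions [L^3].

Left side: [L]
Right side: [L]

Both sides have the same dimensions, so the equation is dimensionally consistent.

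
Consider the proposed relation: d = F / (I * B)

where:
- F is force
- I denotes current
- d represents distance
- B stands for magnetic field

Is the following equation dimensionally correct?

Yes

F (force) has dimensions [L M T^-2].
I (current) has dimensions [I].
d (distance) has dimensions [L].
B (magnetic field) has dimensions [I^-1 M T^-2].

Left side: [L]
Right side: [L]

Both sides have the same dimensions, so the equation is dimensionally consistent.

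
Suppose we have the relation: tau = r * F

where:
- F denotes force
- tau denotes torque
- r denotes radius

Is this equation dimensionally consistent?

Yes

F (force) has dimensions [L M T^-2].
tau (torque) has dimensions [L^2 M T^-2].
r (radius) has dimensions [L].

Left side: [L^2 M T^-2]
Right side: [L^2 M T^-2]

Both sides have the same dimensions, so the equation is dimensionally consistent.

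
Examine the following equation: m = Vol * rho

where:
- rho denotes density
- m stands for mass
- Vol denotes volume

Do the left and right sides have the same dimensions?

Yes

rho (density) has dimensions [L^-3 M].
m (mass) has dimensions [M].
Vol (volume) has dimensions [L^3].

Left side: [M]
Right side: [M]

Both sides have the same dimensions, so the equation is dimensionally consistent.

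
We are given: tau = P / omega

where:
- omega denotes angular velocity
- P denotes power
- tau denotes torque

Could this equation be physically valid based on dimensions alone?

Yes

omega (angular velocity) has dimensions [T^-1].
P (power) has dimensions [L^2 M T^-3].
tau (torque) has dimensions [L^2 M T^-2].

Left side: [L^2 M T^-2]
Right side: [L^2 M T^-2]

Both sides have the same dimensions, so the equation is dimensionally consistent.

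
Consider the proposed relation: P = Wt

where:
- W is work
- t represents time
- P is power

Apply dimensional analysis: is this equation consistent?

No

W (work) has dimensions [L^2 M T^-2].
t (time) has dimensions [T].
P (power) has dimensions [L^2 M T^-3].

Left side: [L^2 M T^-3]
Right side: [L^2 M T^-1]

The two sides have different dimensions, so the equation is NOT dimensionally consistent.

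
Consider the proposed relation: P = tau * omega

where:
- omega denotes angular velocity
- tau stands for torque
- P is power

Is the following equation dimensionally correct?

Yes

omega (angular velocity) has dimensions [T^-1].
tau (torque) has dimensions [L^2 M T^-2].
P (power) has dimensions [L^2 M T^-3].

Left side: [L^2 M T^-3]
Right side: [L^2 M T^-3]

Both sides have the same dimensions, so the equation is dimensionally consistent.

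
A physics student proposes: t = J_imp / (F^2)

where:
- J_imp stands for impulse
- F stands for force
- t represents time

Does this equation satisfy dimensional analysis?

No

J_imp (impulse) has dimensions [L M T^-1].
F (force) has dimensions [L M T^-2].
t (time) has dimensions [T].

Left side: [T]
Right side: [L^-1 M^-1 T^3]

The two sides have different dimensions, so the equation is NOT dimensionally consistent.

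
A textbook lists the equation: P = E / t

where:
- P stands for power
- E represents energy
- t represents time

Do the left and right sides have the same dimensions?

Yes

P (power) has dimensions [L^2 M T^-3].
E (energy) has dimensions [L^2 M T^-2].
t (time) has dimensions [T].

Left side: [L^2 M T^-3]
Right side: [L^2 M T^-3]

Both sides have the same dimensions, so the equation is dimensionally consistent.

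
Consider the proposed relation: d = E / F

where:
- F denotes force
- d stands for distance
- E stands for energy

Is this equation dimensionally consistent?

Yes

F (force) has dimensions [L M T^-2].
d (distance) has dimensions [L].
E (energy) has dimensions [L^2 M T^-2].

Left side: [L]
Right side: [L]

Both sides have the same dimensions, so the equation is dimensionally consistent.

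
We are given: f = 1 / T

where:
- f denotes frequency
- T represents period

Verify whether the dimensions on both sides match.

Yes

f (frequency) has dimensions [T^-1].
T (period) has dimensions [T].

Left side: [T^-1]
Right side: [T^-1]

Both sides have the same dimensions, so the equation is dimensionally consistent.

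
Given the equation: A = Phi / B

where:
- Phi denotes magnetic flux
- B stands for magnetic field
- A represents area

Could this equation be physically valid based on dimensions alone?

Yes

Phi (magnetic flux) has dimensions [I^-1 L^2 M T^-2].
B (magnetic field) has dimensions [I^-1 M T^-2].
A (area) has dimensions [L^2].

Left side: [L^2]
Right side: [L^2]

Both sides have the same dimensions, so the equation is dimensionally consistent.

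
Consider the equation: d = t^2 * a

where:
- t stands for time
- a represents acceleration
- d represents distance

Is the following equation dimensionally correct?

Yes

t (time) has dimensions [T].
a (acceleration) has dimensions [L T^-2].
d (distance) has dimensions [L].

Left side: [L]
Right side: [L]

Both sides have the same dimensions, so the equation is dimensionally consistent.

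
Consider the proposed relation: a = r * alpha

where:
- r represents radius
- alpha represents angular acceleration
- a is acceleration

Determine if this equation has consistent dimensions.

Yes

r (radius) has dimensions [L].
alpha (angular acceleration) has dimensions [T^-2].
a (acceleration) has dimensions [L T^-2].

Left side: [L T^-2]
Right side: [L T^-2]

Both sides have the same dimensions, so the equation is dimensionally consistent.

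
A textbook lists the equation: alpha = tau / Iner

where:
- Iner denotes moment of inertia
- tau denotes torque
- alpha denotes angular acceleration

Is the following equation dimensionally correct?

Yes

Iner (moment of inertia) has dimensions [L^2 M].
tau (torque) has dimensions [L^2 M T^-2].
alpha (angular acceleration) has dimensions [T^-2].

Left side: [T^-2]
Right side: [T^-2]

Both sides have the same dimensions, so the equation is dimensionally consistent.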